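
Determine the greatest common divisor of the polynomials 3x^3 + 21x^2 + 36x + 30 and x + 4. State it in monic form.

By polynomial division,
  3x^3 + 21x^2 + 36x + 30 = (3x^2 + 9x)(x + 4) + (30)
  x + 4 = ((1/30)x + 2/15)(30) + (0)
The last nonzero remainder is the constant 30, so the polynomials are coprime and gcd = 1.

1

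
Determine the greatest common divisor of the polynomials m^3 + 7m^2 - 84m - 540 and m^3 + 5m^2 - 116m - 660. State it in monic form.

m^2 + 16m + 60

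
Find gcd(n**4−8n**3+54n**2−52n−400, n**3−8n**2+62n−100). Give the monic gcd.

Repeated division with remainder:
  n**4−8n**3+54n**2−52n−400 = (n)(n**3−8n**2+62n−100) + (−8n**2+48n−400)
  n**3−8n**2+62n−100 = (−(1/8)n+1/4)(−8n**2+48n−400) + (0)
Last nonzero remainder: −8n**2+48n−400. Dividing through by −8 gives the monic gcd n**2−6n+50.

n**2−6n+50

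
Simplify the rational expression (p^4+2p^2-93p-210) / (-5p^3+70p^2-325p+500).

Euclidean algorithm in ℚ[p]:
  p^4+2p^2-93p-210 = (-(1/5)p-14/5)(-5p^3+70p^2-325p+500) + (133p^2-903p+1190)
  -5p^3+70p^2-325p+500 = (-(5/133)p+685/2527)(133p^2-903p+1190) + (-(12810/361)p+64050/361)
  133p^2-903p+1190 = (-(6859/1830)p+6137/915)(-(12810/361)p+64050/361) + (0)
Last nonzero remainder: -(12810/361)p+64050/361. Dividing through by -12810/361 gives the monic gcd p-5.
Cancel p-5 from numerator and denominator to get the reduced form.

(-p^3-5p^2-27p-42)/(5p^2-45p+100)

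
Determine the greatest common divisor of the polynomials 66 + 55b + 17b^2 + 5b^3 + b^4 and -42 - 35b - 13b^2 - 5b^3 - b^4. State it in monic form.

Apply the Euclidean algorithm:
  b^4 + 5b^3 + 17b^2 + 55b + 66 = (-1)(-b^4 - 5b^3 - 13b^2 - 35b - 42) + (4b^2 + 20b + 24)
  -b^4 - 5b^3 - 13b^2 - 35b - 42 = (-(1/4)b^2 - 7/4)(4b^2 + 20b + 24) + (0)
Last nonzero remainder: 4b^2 + 20b + 24. Dividing through by 4 gives the monic gcd b^2 + 5b + 6.

6 + 5b + b^2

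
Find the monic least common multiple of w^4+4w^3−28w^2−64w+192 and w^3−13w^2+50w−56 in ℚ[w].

w^5−3w^4−56w^3+132w^2+640w−1344

Repeated division with remainder:
  w^4+4w^3−28w^2−64w+192 = (w+17)(w^3−13w^2+50w−56) + (143w^2−858w+1144)
  w^3−13w^2+50w−56 = ((1/143)w−7/143)(143w^2−858w+1144) + (0)
Last nonzero remainder: 143w^2−858w+1144. Dividing through by 143 gives the monic gcd w^2−6w+8.
Then lcm(f, g) = f·g / gcd(f, g); expanding and making the result monic gives the answer.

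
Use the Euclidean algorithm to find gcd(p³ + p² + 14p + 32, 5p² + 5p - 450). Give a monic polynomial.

Euclidean algorithm in ℚ[p]:
  p³ + p² + 14p + 32 = ((1/5)p)(5p² + 5p - 450) + (104p + 32)
  5p² + 5p - 450 = ((5/104)p + 45/1352)(104p + 32) + (-76230/169)
  104p + 32 = (-(8788/38115)p - 2704/38115)(-76230/169) + (0)
The last nonzero remainder is the constant -76230/169, so the polynomials are coprime and gcd = 1.

1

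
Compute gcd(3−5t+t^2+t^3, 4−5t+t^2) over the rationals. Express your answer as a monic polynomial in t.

−1+t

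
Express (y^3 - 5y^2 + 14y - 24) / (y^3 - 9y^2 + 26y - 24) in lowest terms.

(y^2 - 2y + 8)/(y^2 - 6y + 8)

Apply the Euclidean algorithm:
  y^3 - 5y^2 + 14y - 24 = (y^3 - 9y^2 + 26y - 24) + (4y^2 - 12y)
  y^3 - 9y^2 + 26y - 24 = ((1/4)y - 3/2)(4y^2 - 12y) + (8y - 24)
  4y^2 - 12y = ((1/2)y)(8y - 24) + (0)
Last nonzero remainder: 8y - 24. Dividing through by 8 gives the monic gcd y - 3.
Cancel y - 3 from numerator and denominator to get the reduced form.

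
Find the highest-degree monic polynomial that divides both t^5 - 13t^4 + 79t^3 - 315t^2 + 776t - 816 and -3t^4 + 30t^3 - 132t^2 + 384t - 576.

t^2 - 8t + 16

Euclidean algorithm in ℚ[t]:
  t^5 - 13t^4 + 79t^3 - 315t^2 + 776t - 816 = (-(1/3)t + 1)(-3t^4 + 30t^3 - 132t^2 + 384t - 576) + (5t^3 - 55t^2 + 200t - 240)
  -3t^4 + 30t^3 - 132t^2 + 384t - 576 = (-(3/5)t - 3/5)(5t^3 - 55t^2 + 200t - 240) + (-45t^2 + 360t - 720)
  5t^3 - 55t^2 + 200t - 240 = (-(1/9)t + 1/3)(-45t^2 + 360t - 720) + (0)
Last nonzero remainder: -45t^2 + 360t - 720. Dividing through by -45 gives the monic gcd t^2 - 8t + 16.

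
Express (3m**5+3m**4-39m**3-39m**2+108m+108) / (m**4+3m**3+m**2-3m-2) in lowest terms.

Repeated division with remainder:
  3m**5+3m**4-39m**3-39m**2+108m+108 = (3m-6)(m**4+3m**3+m**2-3m-2) + (-24m**3-24m**2+96m+96)
  m**4+3m**3+m**2-3m-2 = (-(1/24)m-1/12)(-24m**3-24m**2+96m+96) + (3m**2+9m+6)
  -24m**3-24m**2+96m+96 = (-8m+16)(3m**2+9m+6) + (0)
Last nonzero remainder: 3m**2+9m+6. Dividing through by 3 gives the monic gcd m**2+3m+2.
Cancel m**2+3m+2 from numerator and denominator to get the reduced form.

(3m**3-6m**2-27m+54)/(m**2-1)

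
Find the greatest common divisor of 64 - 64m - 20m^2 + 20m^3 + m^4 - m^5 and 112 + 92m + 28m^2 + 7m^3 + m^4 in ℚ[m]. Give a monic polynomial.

8 + 6m + m^2

Apply the Euclidean algorithm:
  -m^5 + m^4 + 20m^3 - 20m^2 - 64m + 64 = (-m + 8)(m^4 + 7m^3 + 28m^2 + 92m + 112) + (-8m^3 - 152m^2 - 688m - 832)
  m^4 + 7m^3 + 28m^2 + 92m + 112 = (-(1/8)m + 3/2)(-8m^3 - 152m^2 - 688m - 832) + (170m^2 + 1020m + 1360)
  -8m^3 - 152m^2 - 688m - 832 = (-(4/85)m - 52/85)(170m^2 + 1020m + 1360) + (0)
Last nonzero remainder: 170m^2 + 1020m + 1360. Dividing through by 170 gives the monic gcd m^2 + 6m + 8.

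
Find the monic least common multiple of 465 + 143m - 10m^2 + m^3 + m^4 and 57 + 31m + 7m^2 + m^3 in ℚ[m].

By polynomial division,
  m^4 + m^3 - 10m^2 + 143m + 465 = (m - 6)(m^3 + 7m^2 + 31m + 57) + (m^2 + 272m + 807)
  m^3 + 7m^2 + 31m + 57 = (m - 265)(m^2 + 272m + 807) + (71304m + 213912)
  m^2 + 272m + 807 = ((1/71304)m + 269/71304)(71304m + 213912) + (0)
Last nonzero remainder: 71304m + 213912. Dividing through by 71304 gives the monic gcd m + 3.
Then lcm(f, g) = f·g / gcd(f, g); expanding and making the result monic gives the answer.

8835 + 4577m + 847m^2 + 122m^3 + 13m^4 + 5m^5 + m^6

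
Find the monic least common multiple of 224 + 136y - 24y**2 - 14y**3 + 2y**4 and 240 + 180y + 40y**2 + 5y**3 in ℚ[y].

2688 + 2304y + 232y**2 - 172y**3 - 30y**4 - y**5 + y**6

Euclidean algorithm in ℚ[y]:
  2y**4 - 14y**3 - 24y**2 + 136y + 224 = ((2/5)y - 6)(5y**3 + 40y**2 + 180y + 240) + (144y**2 + 1120y + 1664)
  5y**3 + 40y**2 + 180y + 240 = ((5/144)y + 5/648)(144y**2 + 1120y + 1664) + ((9200/81)y + 18400/81)
  144y**2 + 1120y + 1664 = ((729/575)y + 4212/575)((9200/81)y + 18400/81) + (0)
Last nonzero remainder: (9200/81)y + 18400/81. Dividing through by 9200/81 gives the monic gcd y + 2.
Then lcm(f, g) = f·g / gcd(f, g); expanding and making the result monic gives the answer.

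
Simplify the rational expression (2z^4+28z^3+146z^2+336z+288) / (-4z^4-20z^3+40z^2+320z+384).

(-z^2-7z-12)/(2z^2-4z-16)

By polynomial division,
  2z^4+28z^3+146z^2+336z+288 = (-1/2)(-4z^4-20z^3+40z^2+320z+384) + (18z^3+166z^2+496z+480)
  -4z^4-20z^3+40z^2+320z+384 = (-(2/9)z+76/81)(18z^3+166z^2+496z+480) + (-(448/81)z^2-(3136/81)z-1792/27)
  18z^3+166z^2+496z+480 = (-(729/224)z-405/56)(-(448/81)z^2-(3136/81)z-1792/27) + (0)
Last nonzero remainder: -(448/81)z^2-(3136/81)z-1792/27. Dividing through by -448/81 gives the monic gcd z^2+7z+12.
Cancel z^2+7z+12 from numerator and denominator to get the reduced form.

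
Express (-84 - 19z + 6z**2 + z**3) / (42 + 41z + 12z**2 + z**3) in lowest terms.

By polynomial division,
  z**3 + 6z**2 - 19z - 84 = (z**3 + 12z**2 + 41z + 42) + (-6z**2 - 60z - 126)
  z**3 + 12z**2 + 41z + 42 = (-(1/6)z - 1/3)(-6z**2 - 60z - 126) + (0)
Last nonzero remainder: -6z**2 - 60z - 126. Dividing through by -6 gives the monic gcd z**2 + 10z + 21.
Cancel z**2 + 10z + 21 from numerator and denominator to get the reduced form.

(-4 + z)/(2 + z)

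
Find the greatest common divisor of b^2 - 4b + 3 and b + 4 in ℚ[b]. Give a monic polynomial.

1

Euclidean algorithm in ℚ[b]:
  b^2 - 4b + 3 = (b - 8)(b + 4) + (35)
  b + 4 = ((1/35)b + 4/35)(35) + (0)
The last nonzero remainder is the constant 35, so the polynomials are coprime and gcd = 1.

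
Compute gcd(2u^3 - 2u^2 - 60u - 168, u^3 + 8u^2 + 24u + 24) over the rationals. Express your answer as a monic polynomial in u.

u^2 + 6u + 12

Apply the Euclidean algorithm:
  2u^3 - 2u^2 - 60u - 168 = (2)(u^3 + 8u^2 + 24u + 24) + (-18u^2 - 108u - 216)
  u^3 + 8u^2 + 24u + 24 = (-(1/18)u - 1/9)(-18u^2 - 108u - 216) + (0)
Last nonzero remainder: -18u^2 - 108u - 216. Dividing through by -18 gives the monic gcd u^2 + 6u + 12.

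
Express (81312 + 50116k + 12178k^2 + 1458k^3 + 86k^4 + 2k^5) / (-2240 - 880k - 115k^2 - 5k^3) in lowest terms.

(-1452 - 506k - 56k^2 - 2k^3)/(40 + 5k)

By polynomial division,
  2k^5 + 86k^4 + 1458k^3 + 12178k^2 + 50116k + 81312 = (-(2/5)k^2 - 8k - 186/5)(-5k^3 - 115k^2 - 880k - 2240) + (-36k^2 - 540k - 2016)
  -5k^3 - 115k^2 - 880k - 2240 = ((5/36)k + 10/9)(-36k^2 - 540k - 2016) + (0)
Last nonzero remainder: -36k^2 - 540k - 2016. Dividing through by -36 gives the monic gcd k^2 + 15k + 56.
Cancel k^2 + 15k + 56 from numerator and denominator to get the reduced form.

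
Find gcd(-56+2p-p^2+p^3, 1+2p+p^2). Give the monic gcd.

1

Apply the Euclidean algorithm:
  p^3-p^2+2p-56 = (p-3)(p^2+2p+1) + (7p-53)
  p^2+2p+1 = ((1/7)p+67/49)(7p-53) + (3600/49)
  7p-53 = ((343/3600)p-2597/3600)(3600/49) + (0)
The last nonzero remainder is the constant 3600/49, so the polynomials are coprime and gcd = 1.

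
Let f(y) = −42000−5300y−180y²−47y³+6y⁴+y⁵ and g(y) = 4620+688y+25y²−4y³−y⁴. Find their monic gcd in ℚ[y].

−70−3y+y²

Euclidean algorithm in ℚ[y]:
  y⁵+6y⁴−47y³−180y²−5300y−42000 = (−y−2)(−y⁴−4y³+25y²+688y+4620) + (−30y³+558y²+696y−32760)
  −y⁴−4y³+25y²+688y+4620 = ((1/30)y+113/150)(−30y³+558y²+696y−32760) + (−(10464/25)y²+(31392/25)y+146496/5)
  −30y³+558y²+696y−32760 = ((125/1744)y−975/872)(−(10464/25)y²+(31392/25)y+146496/5) + (0)
Last nonzero remainder: −(10464/25)y²+(31392/25)y+146496/5. Dividing through by −10464/25 gives the monic gcd y²−3y−70.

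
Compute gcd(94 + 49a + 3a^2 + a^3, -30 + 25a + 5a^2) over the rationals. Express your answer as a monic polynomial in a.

1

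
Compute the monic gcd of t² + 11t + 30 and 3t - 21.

1

By polynomial division,
  t² + 11t + 30 = ((1/3)t + 6)(3t - 21) + (156)
  3t - 21 = ((1/52)t - 7/52)(156) + (0)
The last nonzero remainder is the constant 156, so the polynomials are coprime and gcd = 1.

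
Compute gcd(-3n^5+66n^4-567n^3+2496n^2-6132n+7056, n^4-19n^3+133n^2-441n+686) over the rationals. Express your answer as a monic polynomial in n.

Euclidean algorithm in ℚ[n]:
  -3n^5+66n^4-567n^3+2496n^2-6132n+7056 = (-3n+9)(n^4-19n^3+133n^2-441n+686) + (3n^3-24n^2-105n+882)
  n^4-19n^3+133n^2-441n+686 = ((1/3)n-11/3)(3n^3-24n^2-105n+882) + (80n^2-1120n+3920)
  3n^3-24n^2-105n+882 = ((3/80)n+9/40)(80n^2-1120n+3920) + (0)
Last nonzero remainder: 80n^2-1120n+3920. Dividing through by 80 gives the monic gcd n^2-14n+49.

n^2-14n+49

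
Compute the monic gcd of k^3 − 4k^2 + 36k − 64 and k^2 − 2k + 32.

k^2 − 2k + 32

Euclidean algorithm in ℚ[k]:
  k^3 − 4k^2 + 36k − 64 = (k − 2)(k^2 − 2k + 32) + (0)
The last nonzero remainder k^2 − 2k + 32 is already monic.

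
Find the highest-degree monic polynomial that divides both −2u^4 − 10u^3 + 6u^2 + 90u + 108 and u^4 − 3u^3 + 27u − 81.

By polynomial division,
  −2u^4 − 10u^3 + 6u^2 + 90u + 108 = (−2)(u^4 − 3u^3 + 27u − 81) + (−16u^3 + 6u^2 + 144u − 54)
  u^4 − 3u^3 + 27u − 81 = (−(1/16)u + 21/128)(−16u^3 + 6u^2 + 144u − 54) + ((513/64)u^2 − 4617/64)
  −16u^3 + 6u^2 + 144u − 54 = (−(1024/513)u + 128/171)((513/64)u^2 − 4617/64) + (0)
Last nonzero remainder: (513/64)u^2 − 4617/64. Dividing through by 513/64 gives the monic gcd u^2 − 9.

u^2 − 9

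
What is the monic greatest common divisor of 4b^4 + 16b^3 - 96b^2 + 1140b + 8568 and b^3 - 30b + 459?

Euclidean algorithm in ℚ[b]:
  4b^4 + 16b^3 - 96b^2 + 1140b + 8568 = (4b + 16)(b^3 - 30b + 459) + (24b^2 - 216b + 1224)
  b^3 - 30b + 459 = ((1/24)b + 3/8)(24b^2 - 216b + 1224) + (0)
Last nonzero remainder: 24b^2 - 216b + 1224. Dividing through by 24 gives the monic gcd b^2 - 9b + 51.

b^2 - 9b + 51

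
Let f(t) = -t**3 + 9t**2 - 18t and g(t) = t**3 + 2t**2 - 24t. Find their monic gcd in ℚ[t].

Apply the Euclidean algorithm:
  -t**3 + 9t**2 - 18t = (-1)(t**3 + 2t**2 - 24t) + (11t**2 - 42t)
  t**3 + 2t**2 - 24t = ((1/11)t + 64/121)(11t**2 - 42t) + (-(216/121)t)
  11t**2 - 42t = (-(1331/216)t + 847/36)(-(216/121)t) + (0)
Last nonzero remainder: -(216/121)t. Dividing through by -216/121 gives the monic gcd t.

t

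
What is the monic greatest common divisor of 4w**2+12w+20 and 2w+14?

1

Repeated division with remainder:
  4w**2+12w+20 = (2w-8)(2w+14) + (132)
  2w+14 = ((1/66)w+7/66)(132) + (0)
The last nonzero remainder is the constant 132, so the polynomials are coprime and gcd = 1.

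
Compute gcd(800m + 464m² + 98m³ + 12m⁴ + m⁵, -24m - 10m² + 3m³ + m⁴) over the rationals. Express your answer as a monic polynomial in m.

4m + m²

By polynomial division,
  m⁵ + 12m⁴ + 98m³ + 464m² + 800m = (m + 9)(m⁴ + 3m³ - 10m² - 24m) + (81m³ + 578m² + 1016m)
  m⁴ + 3m³ - 10m² - 24m = ((1/81)m - 335/6561)(81m³ + 578m² + 1016m) + ((45724/6561)m² + (182896/6561)m)
  81m³ + 578m² + 1016m = ((531441/45724)m + 833247/22862)((45724/6561)m² + (182896/6561)m) + (0)
Last nonzero remainder: (45724/6561)m² + (182896/6561)m. Dividing through by 45724/6561 gives the monic gcd m² + 4m.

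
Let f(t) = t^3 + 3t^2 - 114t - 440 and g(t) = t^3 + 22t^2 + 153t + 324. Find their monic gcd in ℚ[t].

t + 4

Repeated division with remainder:
  t^3 + 3t^2 - 114t - 440 = (t^3 + 22t^2 + 153t + 324) + (-19t^2 - 267t - 764)
  t^3 + 22t^2 + 153t + 324 = (-(1/19)t - 151/361)(-19t^2 - 267t - 764) + ((400/361)t + 1600/361)
  -19t^2 - 267t - 764 = (-(6859/400)t - 68951/400)((400/361)t + 1600/361) + (0)
Last nonzero remainder: (400/361)t + 1600/361. Dividing through by 400/361 gives the monic gcd t + 4.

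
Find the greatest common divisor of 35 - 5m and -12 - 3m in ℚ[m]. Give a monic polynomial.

1

By polynomial division,
  -5m + 35 = (5/3)(-3m - 12) + (55)
  -3m - 12 = (-(3/55)m - 12/55)(55) + (0)
The last nonzero remainder is the constant 55, so the polynomials are coprime and gcd = 1.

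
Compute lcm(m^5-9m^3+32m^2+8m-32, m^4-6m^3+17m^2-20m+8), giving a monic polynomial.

m^6-m^5-9m^4+41m^3-24m^2-40m+32

Repeated division with remainder:
  m^5-9m^3+32m^2+8m-32 = (m+6)(m^4-6m^3+17m^2-20m+8) + (10m^3-50m^2+120m-80)
  m^4-6m^3+17m^2-20m+8 = ((1/10)m-1/10)(10m^3-50m^2+120m-80) + (0)
Last nonzero remainder: 10m^3-50m^2+120m-80. Dividing through by 10 gives the monic gcd m^3-5m^2+12m-8.
Then lcm(f, g) = f·g / gcd(f, g); expanding and making the result monic gives the answer.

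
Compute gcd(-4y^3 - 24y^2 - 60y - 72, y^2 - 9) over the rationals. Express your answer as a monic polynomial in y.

Apply the Euclidean algorithm:
  -4y^3 - 24y^2 - 60y - 72 = (-4y - 24)(y^2 - 9) + (-96y - 288)
  y^2 - 9 = (-(1/96)y + 1/32)(-96y - 288) + (0)
Last nonzero remainder: -96y - 288. Dividing through by -96 gives the monic gcd y + 3.

y + 3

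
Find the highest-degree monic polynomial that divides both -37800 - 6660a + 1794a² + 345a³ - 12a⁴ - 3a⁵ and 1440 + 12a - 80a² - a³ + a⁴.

Repeated division with remainder:
  -3a⁵ - 12a⁴ + 345a³ + 1794a² - 6660a - 37800 = (-3a - 15)(a⁴ - a³ - 80a² + 12a + 1440) + (90a³ + 630a² - 2160a - 16200)
  a⁴ - a³ - 80a² + 12a + 1440 = ((1/90)a - 4/45)(90a³ + 630a² - 2160a - 16200) + (0)
Last nonzero remainder: 90a³ + 630a² - 2160a - 16200. Dividing through by 90 gives the monic gcd a³ + 7a² - 24a - 180.

-180 - 24a + 7a² + a³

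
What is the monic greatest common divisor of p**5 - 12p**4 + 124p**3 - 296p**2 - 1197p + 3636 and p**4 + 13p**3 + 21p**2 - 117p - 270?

p**2 - 9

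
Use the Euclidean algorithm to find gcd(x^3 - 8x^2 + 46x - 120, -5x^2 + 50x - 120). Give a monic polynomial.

x - 4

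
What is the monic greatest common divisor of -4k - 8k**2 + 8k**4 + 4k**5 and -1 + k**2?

-1 + k**2

By polynomial division,
  4k**5 + 8k**4 - 8k**2 - 4k = (4k**3 + 8k**2 + 4k)(k**2 - 1) + (0)
The last nonzero remainder k**2 - 1 is already monic.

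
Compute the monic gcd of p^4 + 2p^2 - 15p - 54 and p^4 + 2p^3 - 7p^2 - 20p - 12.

p^2 - p - 6

By polynomial division,
  p^4 + 2p^2 - 15p - 54 = (p^4 + 2p^3 - 7p^2 - 20p - 12) + (-2p^3 + 9p^2 + 5p - 42)
  p^4 + 2p^3 - 7p^2 - 20p - 12 = (-(1/2)p - 13/4)(-2p^3 + 9p^2 + 5p - 42) + ((99/4)p^2 - (99/4)p - 297/2)
  -2p^3 + 9p^2 + 5p - 42 = (-(8/99)p + 28/99)((99/4)p^2 - (99/4)p - 297/2) + (0)
Last nonzero remainder: (99/4)p^2 - (99/4)p - 297/2. Dividing through by 99/4 gives the monic gcd p^2 - p - 6.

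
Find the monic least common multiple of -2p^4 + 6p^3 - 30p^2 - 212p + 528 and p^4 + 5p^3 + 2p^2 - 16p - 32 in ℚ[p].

p^6 + 10p^4 + 139p^3 + 114p^2 - 368p - 1056

Apply the Euclidean algorithm:
  -2p^4 + 6p^3 - 30p^2 - 212p + 528 = (-2)(p^4 + 5p^3 + 2p^2 - 16p - 32) + (16p^3 - 26p^2 - 244p + 464)
  p^4 + 5p^3 + 2p^2 - 16p - 32 = ((1/16)p + 53/128)(16p^3 - 26p^2 - 244p + 464) + ((1793/64)p^2 + (1793/32)p - 1793/8)
  16p^3 - 26p^2 - 244p + 464 = ((1024/1793)p - 3712/1793)((1793/64)p^2 + (1793/32)p - 1793/8) + (0)
Last nonzero remainder: (1793/64)p^2 + (1793/32)p - 1793/8. Dividing through by 1793/64 gives the monic gcd p^2 + 2p - 8.
Then lcm(f, g) = f·g / gcd(f, g); expanding and making the result monic gives the answer.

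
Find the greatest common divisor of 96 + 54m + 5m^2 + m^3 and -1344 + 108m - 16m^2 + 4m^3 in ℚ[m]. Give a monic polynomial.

By polynomial division,
  m^3 + 5m^2 + 54m + 96 = (1/4)(4m^3 - 16m^2 + 108m - 1344) + (9m^2 + 27m + 432)
  4m^3 - 16m^2 + 108m - 1344 = ((4/9)m - 28/9)(9m^2 + 27m + 432) + (0)
Last nonzero remainder: 9m^2 + 27m + 432. Dividing through by 9 gives the monic gcd m^2 + 3m + 48.

48 + 3m + m^2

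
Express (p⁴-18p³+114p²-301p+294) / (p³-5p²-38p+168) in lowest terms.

(p³-11p²+37p-42)/(p²+2p-24)

Apply the Euclidean algorithm:
  p⁴-18p³+114p²-301p+294 = (p-13)(p³-5p²-38p+168) + (87p²-963p+2478)
  p³-5p²-38p+168 = ((1/87)p+176/2523)(87p²-963p+2478) + ((584/841)p-4088/841)
  87p²-963p+2478 = ((73167/584)p-148857/292)((584/841)p-4088/841) + (0)
Last nonzero remainder: (584/841)p-4088/841. Dividing through by 584/841 gives the monic gcd p-7.
Cancel p-7 from numerator and denominator to get the reduced form.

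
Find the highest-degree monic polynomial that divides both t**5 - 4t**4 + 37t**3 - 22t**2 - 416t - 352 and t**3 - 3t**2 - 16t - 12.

Apply the Euclidean algorithm:
  t**5 - 4t**4 + 37t**3 - 22t**2 - 416t - 352 = (t**2 - t + 50)(t**3 - 3t**2 - 16t - 12) + (124t**2 + 372t + 248)
  t**3 - 3t**2 - 16t - 12 = ((1/124)t - 3/62)(124t**2 + 372t + 248) + (0)
Last nonzero remainder: 124t**2 + 372t + 248. Dividing through by 124 gives the monic gcd t**2 + 3t + 2.

t**2 + 3t + 2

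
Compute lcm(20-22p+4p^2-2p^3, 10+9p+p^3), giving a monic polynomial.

By polynomial division,
  -2p^3+4p^2-22p+20 = (-2)(p^3+9p+10) + (4p^2-4p+40)
  p^3+9p+10 = ((1/4)p+1/4)(4p^2-4p+40) + (0)
Last nonzero remainder: 4p^2-4p+40. Dividing through by 4 gives the monic gcd p^2-p+10.
Then lcm(f, g) = f·g / gcd(f, g); expanding and making the result monic gives the answer.

-10+p+9p^2-p^3+p^4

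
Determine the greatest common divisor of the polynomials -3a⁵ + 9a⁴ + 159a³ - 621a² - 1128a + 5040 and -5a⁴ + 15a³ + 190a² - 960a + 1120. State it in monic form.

a³ - a² - 40a + 112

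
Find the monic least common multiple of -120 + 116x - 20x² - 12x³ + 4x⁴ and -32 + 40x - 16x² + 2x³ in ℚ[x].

-240 + 412x - 244x² + 35x³ + 21x⁴ - 9x⁵ + x⁶

Apply the Euclidean algorithm:
  4x⁴ - 12x³ - 20x² + 116x - 120 = (2x + 10)(2x³ - 16x² + 40x - 32) + (60x² - 220x + 200)
  2x³ - 16x² + 40x - 32 = ((1/30)x - 13/90)(60x² - 220x + 200) + ((14/9)x - 28/9)
  60x² - 220x + 200 = ((270/7)x - 450/7)((14/9)x - 28/9) + (0)
Last nonzero remainder: (14/9)x - 28/9. Dividing through by 14/9 gives the monic gcd x - 2.
Then lcm(f, g) = f·g / gcd(f, g); expanding and making the result monic gives the answer.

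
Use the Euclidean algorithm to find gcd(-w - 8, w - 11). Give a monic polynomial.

By polynomial division,
  -w - 8 = (-1)(w - 11) + (-19)
  w - 11 = (-(1/19)w + 11/19)(-19) + (0)
The last nonzero remainder is the constant -19, so the polynomials are coprime and gcd = 1.

1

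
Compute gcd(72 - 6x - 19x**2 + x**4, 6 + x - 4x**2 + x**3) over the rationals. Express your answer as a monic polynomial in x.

Repeated division with remainder:
  x**4 - 19x**2 - 6x + 72 = (x + 4)(x**3 - 4x**2 + x + 6) + (-4x**2 - 16x + 48)
  x**3 - 4x**2 + x + 6 = (-(1/4)x + 2)(-4x**2 - 16x + 48) + (45x - 90)
  -4x**2 - 16x + 48 = (-(4/45)x - 8/15)(45x - 90) + (0)
Last nonzero remainder: 45x - 90. Dividing through by 45 gives the monic gcd x - 2.

-2 + x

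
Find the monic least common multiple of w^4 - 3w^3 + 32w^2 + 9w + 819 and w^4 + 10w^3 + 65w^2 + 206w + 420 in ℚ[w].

w^6 + 3w^5 + 34w^4 + 141w^3 + 1513w^2 + 5094w + 16380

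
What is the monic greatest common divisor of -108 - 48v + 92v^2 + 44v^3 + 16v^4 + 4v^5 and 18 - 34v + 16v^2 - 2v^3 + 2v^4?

Repeated division with remainder:
  4v^5 + 16v^4 + 44v^3 + 92v^2 - 48v - 108 = (2v + 10)(2v^4 - 2v^3 + 16v^2 - 34v + 18) + (32v^3 + 256v - 288)
  2v^4 - 2v^3 + 16v^2 - 34v + 18 = ((1/16)v - 1/16)(32v^3 + 256v - 288) + (0)
Last nonzero remainder: 32v^3 + 256v - 288. Dividing through by 32 gives the monic gcd v^3 + 8v - 9.

-9 + 8v + v^3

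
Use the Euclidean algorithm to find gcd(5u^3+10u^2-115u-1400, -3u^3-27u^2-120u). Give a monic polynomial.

Euclidean algorithm in ℚ[u]:
  5u^3+10u^2-115u-1400 = (-5/3)(-3u^3-27u^2-120u) + (-35u^2-315u-1400)
  -3u^3-27u^2-120u = ((3/35)u)(-35u^2-315u-1400) + (0)
Last nonzero remainder: -35u^2-315u-1400. Dividing through by -35 gives the monic gcd u^2+9u+40.

u^2+9u+40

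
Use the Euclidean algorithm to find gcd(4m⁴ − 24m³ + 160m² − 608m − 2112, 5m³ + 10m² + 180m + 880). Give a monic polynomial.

m² − 2m + 44

Repeated division with remainder:
  4m⁴ − 24m³ + 160m² − 608m − 2112 = ((4/5)m − 32/5)(5m³ + 10m² + 180m + 880) + (80m² − 160m + 3520)
  5m³ + 10m² + 180m + 880 = ((1/16)m + 1/4)(80m² − 160m + 3520) + (0)
Last nonzero remainder: 80m² − 160m + 3520. Dividing through by 80 gives the monic gcd m² − 2m + 44.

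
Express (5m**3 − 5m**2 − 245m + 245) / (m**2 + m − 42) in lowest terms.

(5m**2 − 40m + 35)/(m − 6)

Apply the Euclidean algorithm:
  5m**3 − 5m**2 − 245m + 245 = (5m − 10)(m**2 + m − 42) + (−25m − 175)
  m**2 + m − 42 = (−(1/25)m + 6/25)(−25m − 175) + (0)
Last nonzero remainder: −25m − 175. Dividing through by −25 gives the monic gcd m + 7.
Cancel m + 7 from numerator and denominator to get the reduced form.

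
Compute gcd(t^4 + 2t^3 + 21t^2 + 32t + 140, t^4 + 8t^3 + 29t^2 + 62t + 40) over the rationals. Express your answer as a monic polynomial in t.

t^2 + 3t + 10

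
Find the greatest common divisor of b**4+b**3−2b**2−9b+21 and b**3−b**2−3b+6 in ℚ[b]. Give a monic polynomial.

b**2−3b+3

Apply the Euclidean algorithm:
  b**4+b**3−2b**2−9b+21 = (b+2)(b**3−b**2−3b+6) + (3b**2−9b+9)
  b**3−b**2−3b+6 = ((1/3)b+2/3)(3b**2−9b+9) + (0)
Last nonzero remainder: 3b**2−9b+9. Dividing through by 3 gives the monic gcd b**2−3b+3.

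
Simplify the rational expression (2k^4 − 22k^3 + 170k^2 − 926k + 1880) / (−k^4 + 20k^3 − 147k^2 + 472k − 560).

(−2k^2 + 4k − 94)/(k^2 − 11k + 28)

By polynomial division,
  2k^4 − 22k^3 + 170k^2 − 926k + 1880 = (−2)(−k^4 + 20k^3 − 147k^2 + 472k − 560) + (18k^3 − 124k^2 + 18k + 760)
  −k^4 + 20k^3 − 147k^2 + 472k − 560 = (−(1/18)k + 59/81)(18k^3 − 124k^2 + 18k + 760) + (−(4510/81)k^2 + (4510/9)k − 90200/81)
  18k^3 − 124k^2 + 18k + 760 = (−(729/2255)k − 1539/2255)(−(4510/81)k^2 + (4510/9)k − 90200/81) + (0)
Last nonzero remainder: −(4510/81)k^2 + (4510/9)k − 90200/81. Dividing through by −4510/81 gives the monic gcd k^2 − 9k + 20.
Cancel k^2 − 9k + 20 from numerator and denominator to get the reduced form.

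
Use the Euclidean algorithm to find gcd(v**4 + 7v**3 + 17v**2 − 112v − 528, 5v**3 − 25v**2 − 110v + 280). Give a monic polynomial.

v + 4

Apply the Euclidean algorithm:
  v**4 + 7v**3 + 17v**2 − 112v − 528 = ((1/5)v + 12/5)(5v**3 − 25v**2 − 110v + 280) + (99v**2 + 96v − 1200)
  5v**3 − 25v**2 − 110v + 280 = ((5/99)v − 985/3267)(99v**2 + 96v − 1200) + (−(22270/1089)v − 89080/1089)
  99v**2 + 96v − 1200 = (−(107811/22270)v + 32670/2227)(−(22270/1089)v − 89080/1089) + (0)
Last nonzero remainder: −(22270/1089)v − 89080/1089. Dividing through by −22270/1089 gives the monic gcd v + 4.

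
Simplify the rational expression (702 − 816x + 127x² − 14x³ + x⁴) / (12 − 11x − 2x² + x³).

Apply the Euclidean algorithm:
  x⁴ − 14x³ + 127x² − 816x + 702 = (x − 12)(x³ − 2x² − 11x + 12) + (114x² − 960x + 846)
  x³ − 2x² − 11x + 12 = ((1/114)x + 61/1083)(114x² − 960x + 846) + ((12870/361)x − 12870/361)
  114x² − 960x + 846 = ((6859/2145)x − 16967/715)((12870/361)x − 12870/361) + (0)
Last nonzero remainder: (12870/361)x − 12870/361. Dividing through by 12870/361 gives the monic gcd x − 1.
Cancel x − 1 from numerator and denominator to get the reduced form.

(−702 + 114x − 13x² + x³)/(−12 − x + x²)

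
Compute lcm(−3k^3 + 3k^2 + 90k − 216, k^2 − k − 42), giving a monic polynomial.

k^4 − 8k^3 − 23k^2 + 282k − 504

Apply the Euclidean algorithm:
  −3k^3 + 3k^2 + 90k − 216 = (−3k)(k^2 − k − 42) + (−36k − 216)
  k^2 − k − 42 = (−(1/36)k + 7/36)(−36k − 216) + (0)
Last nonzero remainder: −36k − 216. Dividing through by −36 gives the monic gcd k + 6.
Then lcm(f, g) = f·g / gcd(f, g); expanding and making the result monic gives the answer.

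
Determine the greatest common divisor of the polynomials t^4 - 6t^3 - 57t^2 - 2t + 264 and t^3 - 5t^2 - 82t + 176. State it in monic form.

By polynomial division,
  t^4 - 6t^3 - 57t^2 - 2t + 264 = (t - 1)(t^3 - 5t^2 - 82t + 176) + (20t^2 - 260t + 440)
  t^3 - 5t^2 - 82t + 176 = ((1/20)t + 2/5)(20t^2 - 260t + 440) + (0)
Last nonzero remainder: 20t^2 - 260t + 440. Dividing through by 20 gives the monic gcd t^2 - 13t + 22.

t^2 - 13t + 22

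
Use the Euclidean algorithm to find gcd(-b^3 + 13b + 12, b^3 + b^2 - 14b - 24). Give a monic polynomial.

Apply the Euclidean algorithm:
  -b^3 + 13b + 12 = (-1)(b^3 + b^2 - 14b - 24) + (b^2 - b - 12)
  b^3 + b^2 - 14b - 24 = (b + 2)(b^2 - b - 12) + (0)
The last nonzero remainder b^2 - b - 12 is already monic.

b^2 - b - 12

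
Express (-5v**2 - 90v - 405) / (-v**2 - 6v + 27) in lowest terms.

Euclidean algorithm in ℚ[v]:
  -5v**2 - 90v - 405 = (5)(-v**2 - 6v + 27) + (-60v - 540)
  -v**2 - 6v + 27 = ((1/60)v - 1/20)(-60v - 540) + (0)
Last nonzero remainder: -60v - 540. Dividing through by -60 gives the monic gcd v + 9.
Cancel v + 9 from numerator and denominator to get the reduced form.

(5v + 45)/(v - 3)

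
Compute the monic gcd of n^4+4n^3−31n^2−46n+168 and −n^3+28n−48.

n^2−6n+8

Repeated division with remainder:
  n^4+4n^3−31n^2−46n+168 = (−n−4)(−n^3+28n−48) + (−3n^2+18n−24)
  −n^3+28n−48 = ((1/3)n+2)(−3n^2+18n−24) + (0)
Last nonzero remainder: −3n^2+18n−24. Dividing through by −3 gives the monic gcd n^2−6n+8.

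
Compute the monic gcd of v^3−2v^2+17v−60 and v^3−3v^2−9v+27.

v−3

By polynomial division,
  v^3−2v^2+17v−60 = (v^3−3v^2−9v+27) + (v^2+26v−87)
  v^3−3v^2−9v+27 = (v−29)(v^2+26v−87) + (832v−2496)
  v^2+26v−87 = ((1/832)v+29/832)(832v−2496) + (0)
Last nonzero remainder: 832v−2496. Dividing through by 832 gives the monic gcd v−3.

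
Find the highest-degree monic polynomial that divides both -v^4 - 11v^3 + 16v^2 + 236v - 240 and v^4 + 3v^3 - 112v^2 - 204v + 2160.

v^3 + 12v^2 - 4v - 240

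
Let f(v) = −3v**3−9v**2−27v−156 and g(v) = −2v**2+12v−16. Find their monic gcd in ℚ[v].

1

Euclidean algorithm in ℚ[v]:
  −3v**3−9v**2−27v−156 = ((3/2)v+27/2)(−2v**2+12v−16) + (−165v+60)
  −2v**2+12v−16 = ((2/165)v−124/1815)(−165v+60) + (−1440/121)
  −165v+60 = ((1331/96)v−121/24)(−1440/121) + (0)
The last nonzero remainder is the constant −1440/121, so the polynomials are coprime and gcd = 1.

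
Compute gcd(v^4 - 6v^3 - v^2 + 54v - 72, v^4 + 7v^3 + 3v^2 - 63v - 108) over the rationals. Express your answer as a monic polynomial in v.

By polynomial division,
  v^4 - 6v^3 - v^2 + 54v - 72 = (v^4 + 7v^3 + 3v^2 - 63v - 108) + (-13v^3 - 4v^2 + 117v + 36)
  v^4 + 7v^3 + 3v^2 - 63v - 108 = (-(1/13)v - 87/169)(-13v^3 - 4v^2 + 117v + 36) + ((1680/169)v^2 - 15120/169)
  -13v^3 - 4v^2 + 117v + 36 = (-(2197/1680)v - 169/420)((1680/169)v^2 - 15120/169) + (0)
Last nonzero remainder: (1680/169)v^2 - 15120/169. Dividing through by 1680/169 gives the monic gcd v^2 - 9.

v^2 - 9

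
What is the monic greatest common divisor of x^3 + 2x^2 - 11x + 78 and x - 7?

Apply the Euclidean algorithm:
  x^3 + 2x^2 - 11x + 78 = (x^2 + 9x + 52)(x - 7) + (442)
  x - 7 = ((1/442)x - 7/442)(442) + (0)
The last nonzero remainder is the constant 442, so the polynomials are coprime and gcd = 1.

1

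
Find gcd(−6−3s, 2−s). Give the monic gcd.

1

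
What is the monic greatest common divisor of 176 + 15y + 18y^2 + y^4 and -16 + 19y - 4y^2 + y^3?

By polynomial division,
  y^4 + 18y^2 + 15y + 176 = (y + 4)(y^3 - 4y^2 + 19y - 16) + (15y^2 - 45y + 240)
  y^3 - 4y^2 + 19y - 16 = ((1/15)y - 1/15)(15y^2 - 45y + 240) + (0)
Last nonzero remainder: 15y^2 - 45y + 240. Dividing through by 15 gives the monic gcd y^2 - 3y + 16.

16 - 3y + y^2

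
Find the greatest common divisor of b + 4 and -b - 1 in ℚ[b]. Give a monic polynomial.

By polynomial division,
  b + 4 = (-1)(-b - 1) + (3)
  -b - 1 = (-(1/3)b - 1/3)(3) + (0)
The last nonzero remainder is the constant 3, so the polynomials are coprime and gcd = 1.

1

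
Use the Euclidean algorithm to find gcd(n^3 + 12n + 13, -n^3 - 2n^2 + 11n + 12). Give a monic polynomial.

n + 1

Apply the Euclidean algorithm:
  n^3 + 12n + 13 = (-1)(-n^3 - 2n^2 + 11n + 12) + (-2n^2 + 23n + 25)
  -n^3 - 2n^2 + 11n + 12 = ((1/2)n + 27/4)(-2n^2 + 23n + 25) + (-(627/4)n - 627/4)
  -2n^2 + 23n + 25 = ((8/627)n - 100/627)(-(627/4)n - 627/4) + (0)
Last nonzero remainder: -(627/4)n - 627/4. Dividing through by -627/4 gives the monic gcd n + 1.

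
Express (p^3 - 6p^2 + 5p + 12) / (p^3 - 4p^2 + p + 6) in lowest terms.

Apply the Euclidean algorithm:
  p^3 - 6p^2 + 5p + 12 = (p^3 - 4p^2 + p + 6) + (-2p^2 + 4p + 6)
  p^3 - 4p^2 + p + 6 = (-(1/2)p + 1)(-2p^2 + 4p + 6) + (0)
Last nonzero remainder: -2p^2 + 4p + 6. Dividing through by -2 gives the monic gcd p^2 - 2p - 3.
Cancel p^2 - 2p - 3 from numerator and denominator to get the reduced form.

(p - 4)/(p - 2)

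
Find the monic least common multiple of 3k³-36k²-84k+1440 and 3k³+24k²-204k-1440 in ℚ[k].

Repeated division with remainder:
  3k³-36k²-84k+1440 = (3k³+24k²-204k-1440) + (-60k²+120k+2880)
  3k³+24k²-204k-1440 = (-(1/20)k-1/2)(-60k²+120k+2880) + (0)
Last nonzero remainder: -60k²+120k+2880. Dividing through by -60 gives the monic gcd k²-2k-48.
Then lcm(f, g) = f·g / gcd(f, g); expanding and making the result monic gives the answer.

k⁴-2k³-148k²+200k+4800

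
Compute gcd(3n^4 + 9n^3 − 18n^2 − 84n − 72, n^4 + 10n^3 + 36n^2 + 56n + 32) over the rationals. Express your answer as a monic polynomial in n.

n^3 + 6n^2 + 12n + 8

Euclidean algorithm in ℚ[n]:
  3n^4 + 9n^3 − 18n^2 − 84n − 72 = (3)(n^4 + 10n^3 + 36n^2 + 56n + 32) + (−21n^3 − 126n^2 − 252n − 168)
  n^4 + 10n^3 + 36n^2 + 56n + 32 = (−(1/21)n − 4/21)(−21n^3 − 126n^2 − 252n − 168) + (0)
Last nonzero remainder: −21n^3 − 126n^2 − 252n − 168. Dividing through by −21 gives the monic gcd n^3 + 6n^2 + 12n + 8.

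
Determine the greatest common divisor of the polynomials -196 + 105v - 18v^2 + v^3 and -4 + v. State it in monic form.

-4 + v

Apply the Euclidean algorithm:
  v^3 - 18v^2 + 105v - 196 = (v^2 - 14v + 49)(v - 4) + (0)
The last nonzero remainder v - 4 is already monic.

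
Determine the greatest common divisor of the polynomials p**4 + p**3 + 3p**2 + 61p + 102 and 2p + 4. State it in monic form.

p + 2

Repeated division with remainder:
  p**4 + p**3 + 3p**2 + 61p + 102 = ((1/2)p**3 − (1/2)p**2 + (5/2)p + 51/2)(2p + 4) + (0)
Last nonzero remainder: 2p + 4. Dividing through by 2 gives the monic gcd p + 2.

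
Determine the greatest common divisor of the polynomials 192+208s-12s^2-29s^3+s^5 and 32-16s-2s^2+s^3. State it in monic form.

-16+s^2

Repeated division with remainder:
  s^5-29s^3-12s^2+208s+192 = (s^2+2s-9)(s^3-2s^2-16s+32) + (-30s^2+480)
  s^3-2s^2-16s+32 = (-(1/30)s+1/15)(-30s^2+480) + (0)
Last nonzero remainder: -30s^2+480. Dividing through by -30 gives the monic gcd s^2-16.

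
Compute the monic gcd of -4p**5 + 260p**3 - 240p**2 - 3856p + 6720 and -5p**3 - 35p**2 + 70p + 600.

Euclidean algorithm in ℚ[p]:
  -4p**5 + 260p**3 - 240p**2 - 3856p + 6720 = ((4/5)p**2 - (28/5)p - 8/5)(-5p**3 - 35p**2 + 70p + 600) + (-384p**2 - 384p + 7680)
  -5p**3 - 35p**2 + 70p + 600 = ((5/384)p + 5/64)(-384p**2 - 384p + 7680) + (0)
Last nonzero remainder: -384p**2 - 384p + 7680. Dividing through by -384 gives the monic gcd p**2 + p - 20.

p**2 + p - 20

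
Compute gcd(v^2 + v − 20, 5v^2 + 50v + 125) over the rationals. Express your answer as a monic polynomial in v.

Repeated division with remainder:
  v^2 + v − 20 = (1/5)(5v^2 + 50v + 125) + (−9v − 45)
  5v^2 + 50v + 125 = (−(5/9)v − 25/9)(−9v − 45) + (0)
Last nonzero remainder: −9v − 45. Dividing through by −9 gives the monic gcd v + 5.

v + 5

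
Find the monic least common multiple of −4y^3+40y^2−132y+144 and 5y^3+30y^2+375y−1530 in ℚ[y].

y^5−y^4+45y^3−759y^2+3042y−3672

By polynomial division,
  −4y^3+40y^2−132y+144 = (−4/5)(5y^3+30y^2+375y−1530) + (64y^2+168y−1080)
  5y^3+30y^2+375y−1530 = ((5/64)y+135/512)(64y^2+168y−1080) + ((26565/64)y−79695/64)
  64y^2+168y−1080 = ((4096/26565)y+1536/1771)((26565/64)y−79695/64) + (0)
Last nonzero remainder: (26565/64)y−79695/64. Dividing through by 26565/64 gives the monic gcd y−3.
Then lcm(f, g) = f·g / gcd(f, g); expanding and making the result monic gives the answer.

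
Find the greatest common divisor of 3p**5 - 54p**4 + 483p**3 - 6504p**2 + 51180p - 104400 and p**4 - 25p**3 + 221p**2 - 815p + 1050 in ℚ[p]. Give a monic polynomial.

By polynomial division,
  3p**5 - 54p**4 + 483p**3 - 6504p**2 + 51180p - 104400 = (3p + 21)(p**4 - 25p**3 + 221p**2 - 815p + 1050) + (345p**3 - 8700p**2 + 65145p - 126450)
  p**4 - 25p**3 + 221p**2 - 815p + 1050 = ((1/345)p + 1/1587)(345p**3 - 8700p**2 + 65145p - 126450) + ((19920/529)p**2 - (258960/529)p + 597600/529)
  345p**3 - 8700p**2 + 65145p - 126450 = ((12167/1328)p - 148649/1328)((19920/529)p**2 - (258960/529)p + 597600/529) + (0)
Last nonzero remainder: (19920/529)p**2 - (258960/529)p + 597600/529. Dividing through by 19920/529 gives the monic gcd p**2 - 13p + 30.

p**2 - 13p + 30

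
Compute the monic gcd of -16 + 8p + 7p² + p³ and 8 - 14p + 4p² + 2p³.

Repeated division with remainder:
  p³ + 7p² + 8p - 16 = (1/2)(2p³ + 4p² - 14p + 8) + (5p² + 15p - 20)
  2p³ + 4p² - 14p + 8 = ((2/5)p - 2/5)(5p² + 15p - 20) + (0)
Last nonzero remainder: 5p² + 15p - 20. Dividing through by 5 gives the monic gcd p² + 3p - 4.

-4 + 3p + p²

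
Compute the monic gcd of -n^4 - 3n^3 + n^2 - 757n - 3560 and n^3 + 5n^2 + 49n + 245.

n + 5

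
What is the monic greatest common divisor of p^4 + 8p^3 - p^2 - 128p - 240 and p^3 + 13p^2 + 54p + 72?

p^2 + 7p + 12

Apply the Euclidean algorithm:
  p^4 + 8p^3 - p^2 - 128p - 240 = (p - 5)(p^3 + 13p^2 + 54p + 72) + (10p^2 + 70p + 120)
  p^3 + 13p^2 + 54p + 72 = ((1/10)p + 3/5)(10p^2 + 70p + 120) + (0)
Last nonzero remainder: 10p^2 + 70p + 120. Dividing through by 10 gives the monic gcd p^2 + 7p + 12.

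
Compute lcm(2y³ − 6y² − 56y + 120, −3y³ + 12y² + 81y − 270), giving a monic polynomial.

y⁴ − 6y³ − 19y² + 144y − 180

Euclidean algorithm in ℚ[y]:
  2y³ − 6y² − 56y + 120 = (−2/3)(−3y³ + 12y² + 81y − 270) + (2y² − 2y − 60)
  −3y³ + 12y² + 81y − 270 = (−(3/2)y + 9/2)(2y² − 2y − 60) + (0)
Last nonzero remainder: 2y² − 2y − 60. Dividing through by 2 gives the monic gcd y² − y − 30.
Then lcm(f, g) = f·g / gcd(f, g); expanding and making the result monic gives the answer.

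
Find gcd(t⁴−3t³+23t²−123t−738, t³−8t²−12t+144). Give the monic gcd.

Repeated division with remainder:
  t⁴−3t³+23t²−123t−738 = (t+5)(t³−8t²−12t+144) + (75t²−207t−1458)
  t³−8t²−12t+144 = ((1/75)t−131/1875)(75t²−207t−1458) + (−(4389/625)t+26334/625)
  75t²−207t−1458 = (−(15625/1463)t−50625/1463)(−(4389/625)t+26334/625) + (0)
Last nonzero remainder: −(4389/625)t+26334/625. Dividing through by −4389/625 gives the monic gcd t−6.

t−6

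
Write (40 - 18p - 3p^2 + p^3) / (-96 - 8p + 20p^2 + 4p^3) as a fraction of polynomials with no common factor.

(-5 + p)/(12 + 4p)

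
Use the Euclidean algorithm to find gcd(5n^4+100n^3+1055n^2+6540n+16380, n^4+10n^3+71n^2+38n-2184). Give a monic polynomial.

Euclidean algorithm in ℚ[n]:
  5n^4+100n^3+1055n^2+6540n+16380 = (5)(n^4+10n^3+71n^2+38n-2184) + (50n^3+700n^2+6350n+27300)
  n^4+10n^3+71n^2+38n-2184 = ((1/50)n-2/25)(50n^3+700n^2+6350n+27300) + (0)
Last nonzero remainder: 50n^3+700n^2+6350n+27300. Dividing through by 50 gives the monic gcd n^3+14n^2+127n+546.

n^3+14n^2+127n+546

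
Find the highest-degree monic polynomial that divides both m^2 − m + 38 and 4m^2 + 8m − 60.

Euclidean algorithm in ℚ[m]:
  m^2 − m + 38 = (1/4)(4m^2 + 8m − 60) + (−3m + 53)
  4m^2 + 8m − 60 = (−(4/3)m − 236/9)(−3m + 53) + (11968/9)
  −3m + 53 = (−(27/11968)m + 477/11968)(11968/9) + (0)
The last nonzero remainder is the constant 11968/9, so the polynomials are coprime and gcd = 1.

1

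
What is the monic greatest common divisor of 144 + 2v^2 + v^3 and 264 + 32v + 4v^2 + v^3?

6 + v

Apply the Euclidean algorithm:
  v^3 + 2v^2 + 144 = (v^3 + 4v^2 + 32v + 264) + (-2v^2 - 32v - 120)
  v^3 + 4v^2 + 32v + 264 = (-(1/2)v + 6)(-2v^2 - 32v - 120) + (164v + 984)
  -2v^2 - 32v - 120 = (-(1/82)v - 5/41)(164v + 984) + (0)
Last nonzero remainder: 164v + 984. Dividing through by 164 gives the monic gcd v + 6.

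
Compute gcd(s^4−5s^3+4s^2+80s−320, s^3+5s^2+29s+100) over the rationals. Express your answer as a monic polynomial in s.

s+4

Apply the Euclidean algorithm:
  s^4−5s^3+4s^2+80s−320 = (s−10)(s^3+5s^2+29s+100) + (25s^2+270s+680)
  s^3+5s^2+29s+100 = ((1/25)s−29/125)(25s^2+270s+680) + ((1611/25)s+6444/25)
  25s^2+270s+680 = ((625/1611)s+4250/1611)((1611/25)s+6444/25) + (0)
Last nonzero remainder: (1611/25)s+6444/25. Dividing through by 1611/25 gives the monic gcd s+4.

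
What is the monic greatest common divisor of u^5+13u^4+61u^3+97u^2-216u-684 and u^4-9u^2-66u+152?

u^3+4u^2+7u-38

Apply the Euclidean algorithm:
  u^5+13u^4+61u^3+97u^2-216u-684 = (u+13)(u^4-9u^2-66u+152) + (70u^3+280u^2+490u-2660)
  u^4-9u^2-66u+152 = ((1/70)u-2/35)(70u^3+280u^2+490u-2660) + (0)
Last nonzero remainder: 70u^3+280u^2+490u-2660. Dividing through by 70 gives the monic gcd u^3+4u^2+7u-38.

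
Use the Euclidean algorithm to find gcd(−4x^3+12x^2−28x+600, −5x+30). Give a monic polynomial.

x−6

Repeated division with remainder:
  −4x^3+12x^2−28x+600 = ((4/5)x^2+(12/5)x+20)(−5x+30) + (0)
Last nonzero remainder: −5x+30. Dividing through by −5 gives the monic gcd x−6.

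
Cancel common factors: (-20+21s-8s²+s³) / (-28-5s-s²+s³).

(5-4s+s²)/(7+3s+s²)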